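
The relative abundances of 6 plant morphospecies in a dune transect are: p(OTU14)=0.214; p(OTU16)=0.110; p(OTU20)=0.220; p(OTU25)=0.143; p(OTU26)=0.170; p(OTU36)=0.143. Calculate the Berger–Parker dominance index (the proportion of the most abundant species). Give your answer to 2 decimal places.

0.22

The largest proportion is 0.22, i.e. d = 0.22 to 2 decimal places.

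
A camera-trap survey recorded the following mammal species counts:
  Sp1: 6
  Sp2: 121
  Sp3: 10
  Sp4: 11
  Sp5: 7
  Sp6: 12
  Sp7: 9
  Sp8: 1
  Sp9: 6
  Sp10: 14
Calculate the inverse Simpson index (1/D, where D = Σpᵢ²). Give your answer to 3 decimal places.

Total N = 6+121+10+11+7+12+9+1+6+14 = 197, so the proportions are 0.030457, 0.614213, 0.050761, 0.055838, 0.035533, 0.060914, 0.045685, 0.005076, 0.030457, 0.071066 (working shown to 6 dp, full precision carried).
D = 0.030457² + 0.614213² + 0.050761² + 0.055838² + 0.035533² + 0.060914² + 0.045685² + 0.005076² + 0.030457² + 0.071066² = 0.000928 + 0.377258 + 0.002577 + 0.003118 + 0.001263 + 0.003710 + 0.002087 + 0.000026 + 0.000928 + 0.005050 = 0.396944.
So 1/D = 2.51925, i.e. 2.519 to 3 decimal places.

2.519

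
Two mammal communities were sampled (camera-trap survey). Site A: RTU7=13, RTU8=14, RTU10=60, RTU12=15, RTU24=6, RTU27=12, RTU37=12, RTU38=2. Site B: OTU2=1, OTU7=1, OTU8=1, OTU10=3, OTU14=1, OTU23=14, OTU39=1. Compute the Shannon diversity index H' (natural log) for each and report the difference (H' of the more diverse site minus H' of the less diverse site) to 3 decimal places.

Site A: N=134, proportions 0.09701, 0.10448, 0.44776, 0.11194, 0.04478, 0.08955, 0.08955, 0.01493, giving H' = 1.70122 (working shown to 5 dp, full precision carried).
Site B: N=22, proportions 0.04545, 0.04545, 0.04545, 0.13636, 0.04545, 0.63636, 0.04545, giving H' = 1.26183.
Difference = |1.70122 − 1.26183| = 0.43939, i.e. 0.439 to 3 decimal places.

0.439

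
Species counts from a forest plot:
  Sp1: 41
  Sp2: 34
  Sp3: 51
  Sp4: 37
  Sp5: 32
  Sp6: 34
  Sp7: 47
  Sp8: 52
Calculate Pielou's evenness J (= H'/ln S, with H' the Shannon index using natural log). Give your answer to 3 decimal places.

Total N = 41+34+51+37+32+34+47+52 = 328, so the proportions are 0.125, 0.10366, 0.15549, 0.1128, 0.09756, 0.10366, 0.14329, 0.15854 (working shown to 5 dp, full precision carried).
H' = −Σ pᵢ ln pᵢ = −((-0.25993) + (-0.23496) + (-0.28939) + (-0.24615) + (-0.22705) + (-0.23496) + (-0.27840) + (-0.29199)) = 2.06283.
With S = 8 species, ln S = 2.07944, so J = 2.06283/2.07944 = 0.99201, i.e. 0.992 to 3 decimal places.

0.992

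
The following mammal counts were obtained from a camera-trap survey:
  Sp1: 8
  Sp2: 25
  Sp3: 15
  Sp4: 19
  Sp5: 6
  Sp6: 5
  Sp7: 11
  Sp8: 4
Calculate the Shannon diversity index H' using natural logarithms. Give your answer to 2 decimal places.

Total N = 8+25+15+19+6+5+11+4 = 93, so the proportions are 0.086, 0.2688, 0.1613, 0.2043, 0.0645, 0.0538, 0.1183, 0.043 (working shown to 4 dp, full precision carried).
Each pᵢ ln pᵢ term: 0.086×(-2.4532)=-0.2110, 0.2688×(-1.3137)=-0.3532, 0.1613×(-1.8245)=-0.2943, 0.2043×(-1.5882)=-0.3245, 0.0645×(-2.7408)=-0.1768, 0.0538×(-2.9232)=-0.1572, 0.1183×(-2.1347)=-0.2525, 0.043×(-3.1463)=-0.1353.
Sum = -1.9047, so H' = 1.90.

1.90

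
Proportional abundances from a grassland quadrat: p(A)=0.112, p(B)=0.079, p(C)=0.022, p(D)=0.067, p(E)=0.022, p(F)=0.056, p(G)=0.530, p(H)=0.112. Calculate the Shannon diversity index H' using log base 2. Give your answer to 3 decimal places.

2.219

Each pᵢ log₂ pᵢ term (working shown to 5 dp, full precision carried): 0.112×(-3.15843)=-0.35374, 0.079×(-3.66200)=-0.28930, 0.022×(-5.50635)=-0.12114, 0.067×(-3.89970)=-0.26128, 0.022×(-5.50635)=-0.12114, 0.056×(-4.15843)=-0.23287, 0.53×(-0.91594)=-0.48545, 0.112×(-3.15843)=-0.35374.
Sum = -2.21866, so H' = 2.219.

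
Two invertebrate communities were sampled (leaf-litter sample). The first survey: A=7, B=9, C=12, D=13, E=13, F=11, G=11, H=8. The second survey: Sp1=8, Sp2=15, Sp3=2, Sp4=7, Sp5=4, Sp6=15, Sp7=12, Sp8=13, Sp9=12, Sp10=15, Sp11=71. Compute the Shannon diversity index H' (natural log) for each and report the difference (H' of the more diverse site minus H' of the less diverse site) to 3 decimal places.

0.087

The first survey: N=84, proportions 0.08333, 0.10714, 0.14286, 0.15476, 0.15476, 0.13095, 0.13095, 0.09524, giving H' = 2.05828 (working shown to 5 dp, full precision carried).
The second survey: N=174, proportions 0.04598, 0.08621, 0.01149, 0.04023, 0.02299, 0.08621, 0.06897, 0.07471, 0.06897, 0.08621, 0.40805, giving H' = 1.97122.
Difference = |2.05828 − 1.97122| = 0.08706, i.e. 0.087 to 3 decimal places.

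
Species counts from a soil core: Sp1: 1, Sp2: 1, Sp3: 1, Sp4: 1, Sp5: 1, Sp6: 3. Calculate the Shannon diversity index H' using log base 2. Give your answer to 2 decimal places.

2.41

Total N = 1+1+1+1+1+3 = 8, so the proportions are 0.125, 0.125, 0.125, 0.125, 0.125, 0.375 (working shown to 4 dp, full precision carried).
Each pᵢ log₂ pᵢ term: 0.125×(-3.0000)=-0.3750, 0.125×(-3.0000)=-0.3750, 0.125×(-3.0000)=-0.3750, 0.125×(-3.0000)=-0.3750, 0.125×(-3.0000)=-0.3750, 0.375×(-1.4150)=-0.5306.
Sum = -2.4056, so H' = 2.41.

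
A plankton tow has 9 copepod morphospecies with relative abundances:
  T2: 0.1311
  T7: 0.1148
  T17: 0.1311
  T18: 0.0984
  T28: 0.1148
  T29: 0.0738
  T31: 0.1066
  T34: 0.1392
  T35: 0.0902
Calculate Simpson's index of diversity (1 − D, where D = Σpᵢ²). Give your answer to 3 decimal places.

0.885

D = 0.1311² + 0.1148² + 0.1311² + 0.0984² + 0.1148² + 0.0738² + 0.1066² + 0.1392² + 0.0902² = 0.01719 + 0.01318 + 0.01719 + 0.00968 + 0.01318 + 0.00545 + 0.01136 + 0.01938 + 0.00814 = 0.11474 (working shown to 5 dp, full precision carried).
So 1 − D = 0.88526, i.e. 0.885 to 3 decimal places.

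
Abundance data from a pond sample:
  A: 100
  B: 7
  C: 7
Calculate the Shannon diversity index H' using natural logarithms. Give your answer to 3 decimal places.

Total N = 100+7+7 = 114, so the proportions are 0.87719, 0.0614, 0.0614 (working shown to 5 dp, full precision carried).
Each pᵢ ln pᵢ term: 0.87719×(-0.13103)=-0.11494, 0.0614×(-2.79029)=-0.17133, 0.0614×(-2.79029)=-0.17133.
Sum = -0.45760, so H' = 0.458.

0.458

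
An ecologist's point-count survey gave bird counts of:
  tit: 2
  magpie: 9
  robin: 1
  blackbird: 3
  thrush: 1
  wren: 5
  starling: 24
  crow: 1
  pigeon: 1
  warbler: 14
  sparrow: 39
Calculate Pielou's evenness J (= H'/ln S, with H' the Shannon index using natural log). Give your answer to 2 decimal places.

0.72

Total N = 2+9+1+3+1+5+24+1+1+14+39 = 100, so the proportions are 0.02, 0.09, 0.01, 0.03, 0.01, 0.05, 0.24, 0.01, 0.01, 0.14, 0.39 (working shown to 4 dp, full precision carried).
H' = −Σ pᵢ ln pᵢ = −((-0.0782) + (-0.2167) + (-0.0461) + (-0.1052) + (-0.0461) + (-0.1498) + (-0.3425) + (-0.0461) + (-0.0461) + (-0.2753) + (-0.3672)) = 1.7191.
With S = 11 species, ln S = 2.3979, so J = 1.7191/2.3979 = 0.7169, i.e. 0.72 to 2 decimal places.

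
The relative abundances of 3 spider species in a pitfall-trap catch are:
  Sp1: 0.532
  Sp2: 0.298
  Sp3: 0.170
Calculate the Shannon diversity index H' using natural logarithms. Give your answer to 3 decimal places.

Each pᵢ ln pᵢ term (working shown to 5 dp, full precision carried): 0.532×(-0.63111)=-0.33575, 0.298×(-1.21066)=-0.36078, 0.17×(-1.77196)=-0.30123.
Sum = -0.99776, so H' = 0.998.

0.998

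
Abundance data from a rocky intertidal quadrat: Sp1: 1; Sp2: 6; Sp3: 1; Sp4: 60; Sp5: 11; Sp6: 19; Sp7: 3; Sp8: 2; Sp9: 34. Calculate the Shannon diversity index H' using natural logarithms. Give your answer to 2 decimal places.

Total N = 1+6+1+60+11+19+3+2+34 = 137, so the proportions are 0.0073, 0.0438, 0.0073, 0.438, 0.0803, 0.1387, 0.0219, 0.0146, 0.2482 (working shown to 4 dp, full precision carried).
Each pᵢ ln pᵢ term: 0.0073×(-4.9200)=-0.0359, 0.0438×(-3.1282)=-0.1370, 0.0073×(-4.9200)=-0.0359, 0.438×(-0.8256)=-0.3616, 0.0803×(-2.5221)=-0.2025, 0.1387×(-1.9755)=-0.2740, 0.0219×(-3.8214)=-0.0837, 0.0146×(-4.2268)=-0.0617, 0.2482×(-1.3936)=-0.3459.
Sum = -1.5382, so H' = 1.54.

1.54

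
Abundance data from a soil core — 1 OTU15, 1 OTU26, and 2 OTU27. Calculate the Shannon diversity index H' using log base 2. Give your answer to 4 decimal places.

Total N = 1+1+2 = 4, so the proportions are 0.25, 0.25, 0.5 (working shown to 6 dp, full precision carried).
Each pᵢ log₂ pᵢ term: 0.25×(-2.000000)=-0.500000, 0.25×(-2.000000)=-0.500000, 0.5×(-1.000000)=-0.500000.
Sum = -1.500000, so H' = 1.5000.

1.5000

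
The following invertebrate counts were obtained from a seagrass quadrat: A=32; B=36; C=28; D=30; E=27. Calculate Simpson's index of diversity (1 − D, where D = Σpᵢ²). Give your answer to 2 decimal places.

0.80

Total N = 32+36+28+30+27 = 153, so the proportions are 0.2092, 0.2353, 0.183, 0.1961, 0.1765 (working shown to 4 dp, full precision carried).
D = 0.2092² + 0.2353² + 0.183² + 0.1961² + 0.1765² = 0.0437 + 0.0554 + 0.0335 + 0.0384 + 0.0311 = 0.2022.
So 1 − D = 0.7978, i.e. 0.80 to 2 decimal places.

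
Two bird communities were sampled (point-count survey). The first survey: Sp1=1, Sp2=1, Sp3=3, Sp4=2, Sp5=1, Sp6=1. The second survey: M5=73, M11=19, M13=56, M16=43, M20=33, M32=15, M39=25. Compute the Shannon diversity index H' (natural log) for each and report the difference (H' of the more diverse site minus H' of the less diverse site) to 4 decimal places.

0.1384

The first survey: N=9, proportions 0.111111, 0.111111, 0.333333, 0.222222, 0.111111, 0.111111, giving H' = 1.676988 (working shown to 6 dp, full precision carried).
The second survey: N=264, proportions 0.276515, 0.07197, 0.212121, 0.162879, 0.125, 0.056818, 0.094697, giving H' = 1.815432.
Difference = |1.676988 − 1.815432| = 0.138444, i.e. 0.1384 to 4 decimal places.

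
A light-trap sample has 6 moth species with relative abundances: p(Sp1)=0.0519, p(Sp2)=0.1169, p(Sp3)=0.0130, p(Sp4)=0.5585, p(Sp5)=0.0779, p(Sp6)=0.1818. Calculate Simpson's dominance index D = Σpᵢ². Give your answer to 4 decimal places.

D = 0.0519² + 0.1169² + 0.013² + 0.5585² + 0.0779² + 0.1818² = 0.002694 + 0.013666 + 0.000169 + 0.311922 + 0.006068 + 0.033051 = 0.367570 (working shown to 6 dp, full precision carried).
To 4 decimal places, D = 0.3676.

0.3676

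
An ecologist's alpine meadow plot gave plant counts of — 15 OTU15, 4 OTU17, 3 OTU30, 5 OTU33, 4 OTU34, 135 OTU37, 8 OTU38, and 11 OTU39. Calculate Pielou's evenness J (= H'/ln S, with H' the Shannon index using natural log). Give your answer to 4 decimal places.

Total N = 15+4+3+5+4+135+8+11 = 185, so the proportions are 0.081081, 0.021622, 0.016216, 0.027027, 0.021622, 0.72973, 0.043243, 0.059459 (working shown to 6 dp, full precision carried).
H' = −Σ pᵢ ln pᵢ = −((-0.203700) + (-0.082899) + (-0.066839) + (-0.097592) + (-0.082899) + (-0.229924) + (-0.135823) + (-0.167822)) = 1.067498.
With S = 8 species, ln S = 2.079442, so J = 1.067498/2.079442 = 0.513358, i.e. 0.5134 to 4 decimal places.

0.5134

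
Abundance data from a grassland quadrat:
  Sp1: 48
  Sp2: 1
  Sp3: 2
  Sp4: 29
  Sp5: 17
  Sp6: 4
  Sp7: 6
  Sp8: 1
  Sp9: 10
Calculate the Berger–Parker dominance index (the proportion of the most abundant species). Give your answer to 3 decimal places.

Total N = 48+1+2+29+17+4+6+1+10 = 118, so the proportions are 0.40678, 0.00847, 0.01695, 0.24576, 0.14407, 0.0339, 0.05085, 0.00847, 0.08475 (working shown to 5 dp, full precision carried).
The largest proportion is 0.40678, i.e. d = 0.407 to 3 decimal places.

0.407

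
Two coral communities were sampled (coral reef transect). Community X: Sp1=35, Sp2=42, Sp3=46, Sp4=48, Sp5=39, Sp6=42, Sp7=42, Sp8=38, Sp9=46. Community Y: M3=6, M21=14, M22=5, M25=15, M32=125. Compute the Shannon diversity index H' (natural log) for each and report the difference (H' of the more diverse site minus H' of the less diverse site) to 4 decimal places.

Community X: N=378, proportions 0.092593, 0.111111, 0.121693, 0.126984, 0.103175, 0.111111, 0.111111, 0.100529, 0.121693, giving H' = 2.192716 (working shown to 6 dp, full precision carried).
Community Y: N=165, proportions 0.036364, 0.084848, 0.030303, 0.090909, 0.757576, giving H' = 0.864100.
Difference = |2.192716 − 0.864100| = 1.328616, i.e. 1.3286 to 4 decimal places.

1.3286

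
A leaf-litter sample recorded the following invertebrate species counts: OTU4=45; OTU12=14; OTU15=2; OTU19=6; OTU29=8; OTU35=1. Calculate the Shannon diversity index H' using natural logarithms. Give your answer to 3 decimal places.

1.212

Total N = 45+14+2+6+8+1 = 76, so the proportions are 0.59211, 0.18421, 0.02632, 0.07895, 0.10526, 0.01316 (working shown to 5 dp, full precision carried).
Each pᵢ ln pᵢ term: 0.59211×(-0.52407)=-0.31031, 0.18421×(-1.69168)=-0.31162, 0.02632×(-3.63759)=-0.09573, 0.07895×(-2.53897)=-0.20045, 0.10526×(-2.25129)=-0.23698, 0.01316×(-4.33073)=-0.05698.
Sum = -1.21206, so H' = 1.212.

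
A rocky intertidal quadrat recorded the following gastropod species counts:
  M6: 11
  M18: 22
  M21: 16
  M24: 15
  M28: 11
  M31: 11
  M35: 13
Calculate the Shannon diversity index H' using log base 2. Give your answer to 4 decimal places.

Total N = 11+22+16+15+11+11+13 = 99, so the proportions are 0.111111, 0.222222, 0.161616, 0.151515, 0.111111, 0.111111, 0.131313 (working shown to 6 dp, full precision carried).
Each pᵢ log₂ pᵢ term: 0.111111×(-3.169925)=-0.352214, 0.222222×(-2.169925)=-0.482206, 0.161616×(-2.629357)=-0.424947, 0.151515×(-2.722466)=-0.412495, 0.111111×(-3.169925)=-0.352214, 0.111111×(-3.169925)=-0.352214, 0.131313×(-2.928917)=-0.384605.
Sum = -2.760894, so H' = 2.7609.

2.7609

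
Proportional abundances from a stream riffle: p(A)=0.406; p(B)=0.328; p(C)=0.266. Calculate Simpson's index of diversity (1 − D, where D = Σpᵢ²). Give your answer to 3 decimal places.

0.657

D = 0.406² + 0.328² + 0.266² = 0.16484 + 0.10758 + 0.07076 = 0.34318 (working shown to 5 dp, full precision carried).
So 1 − D = 0.65682, i.e. 0.657 to 3 decimal places.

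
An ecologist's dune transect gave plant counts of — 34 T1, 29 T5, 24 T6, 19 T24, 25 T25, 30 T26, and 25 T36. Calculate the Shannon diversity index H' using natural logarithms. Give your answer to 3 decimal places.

1.931

Total N = 34+29+24+19+25+30+25 = 186, so the proportions are 0.1828, 0.15591, 0.12903, 0.10215, 0.13441, 0.16129, 0.13441 (working shown to 5 dp, full precision carried).
Each pᵢ ln pᵢ term: 0.1828×(-1.69939)=-0.31064, 0.15591×(-1.85845)=-0.28976, 0.12903×(-2.04769)=-0.26422, 0.10215×(-2.28131)=-0.23304, 0.13441×(-2.00687)=-0.26974, 0.16129×(-1.82455)=-0.29428, 0.13441×(-2.00687)=-0.26974.
Sum = -1.93142, so H' = 1.931.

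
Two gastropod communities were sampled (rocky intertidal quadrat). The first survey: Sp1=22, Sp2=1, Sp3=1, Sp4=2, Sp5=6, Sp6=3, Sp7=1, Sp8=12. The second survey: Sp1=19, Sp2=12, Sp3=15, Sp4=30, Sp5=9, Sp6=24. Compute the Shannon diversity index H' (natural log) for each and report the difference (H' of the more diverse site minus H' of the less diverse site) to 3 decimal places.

The first survey: N=48, proportions 0.458333, 0.020833, 0.020833, 0.041667, 0.125, 0.0625, 0.020833, 0.25, giving H' = 1.511732 (working shown to 6 dp, full precision carried).
The second survey: N=109, proportions 0.174312, 0.110092, 0.137615, 0.275229, 0.082569, 0.220183, giving H' = 1.714575.
Difference = |1.511732 − 1.714575| = 0.202843, i.e. 0.203 to 3 decimal places.

0.203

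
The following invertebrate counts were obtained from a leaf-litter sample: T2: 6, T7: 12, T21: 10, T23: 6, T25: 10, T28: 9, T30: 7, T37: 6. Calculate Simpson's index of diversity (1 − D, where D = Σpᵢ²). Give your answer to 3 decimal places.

Total N = 6+12+10+6+10+9+7+6 = 66, so the proportions are 0.09091, 0.18182, 0.15152, 0.09091, 0.15152, 0.13636, 0.10606, 0.09091 (working shown to 5 dp, full precision carried).
D = 0.09091² + 0.18182² + 0.15152² + 0.09091² + 0.15152² + 0.13636² + 0.10606² + 0.09091² = 0.00826 + 0.03306 + 0.02296 + 0.00826 + 0.02296 + 0.01860 + 0.01125 + 0.00826 = 0.13361.
So 1 − D = 0.86639, i.e. 0.866 to 3 decimal places.

0.866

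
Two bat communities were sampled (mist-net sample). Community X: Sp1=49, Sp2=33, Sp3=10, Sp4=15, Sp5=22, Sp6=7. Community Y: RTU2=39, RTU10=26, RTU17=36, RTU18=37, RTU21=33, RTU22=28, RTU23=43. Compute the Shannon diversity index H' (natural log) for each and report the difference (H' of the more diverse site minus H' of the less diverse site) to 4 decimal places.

0.3388

Community X: N=136, proportions 0.360294, 0.242647, 0.073529, 0.110294, 0.161765, 0.051471, giving H' = 1.593869 (working shown to 6 dp, full precision carried).
Community Y: N=242, proportions 0.161157, 0.107438, 0.14876, 0.152893, 0.136364, 0.115702, 0.177686, giving H' = 1.932664.
Difference = |1.593869 − 1.932664| = 0.338795, i.e. 0.3388 to 4 decimal places.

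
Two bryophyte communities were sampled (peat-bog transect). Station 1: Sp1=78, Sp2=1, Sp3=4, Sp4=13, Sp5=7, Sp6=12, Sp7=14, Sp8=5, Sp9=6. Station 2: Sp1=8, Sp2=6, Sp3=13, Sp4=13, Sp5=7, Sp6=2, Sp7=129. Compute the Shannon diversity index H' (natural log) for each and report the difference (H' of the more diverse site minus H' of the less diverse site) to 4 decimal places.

0.4811

Station 1: N=140, proportions 0.557143, 0.007143, 0.028571, 0.092857, 0.05, 0.085714, 0.1, 0.035714, 0.042857, giving H' = 1.528088 (working shown to 6 dp, full precision carried).
Station 2: N=178, proportions 0.044944, 0.033708, 0.073034, 0.073034, 0.039326, 0.011236, 0.724719, giving H' = 1.046962.
Difference = |1.528088 − 1.046962| = 0.481126, i.e. 0.4811 to 4 decimal places.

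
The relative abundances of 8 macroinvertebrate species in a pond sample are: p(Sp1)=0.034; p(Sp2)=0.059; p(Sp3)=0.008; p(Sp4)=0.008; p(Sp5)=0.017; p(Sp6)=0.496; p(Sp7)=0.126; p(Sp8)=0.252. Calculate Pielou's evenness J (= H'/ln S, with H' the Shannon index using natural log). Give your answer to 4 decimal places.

H' = −Σ pᵢ ln pᵢ = −((-0.114967) + (-0.166983) + (-0.038627) + (-0.038627) + (-0.069267) + (-0.347785) + (-0.261006) + (-0.347338)) = 1.384599 (working shown to 6 dp, full precision carried).
With S = 8 species, ln S = 2.079442, so J = 1.384599/2.079442 = 0.665852, i.e. 0.6659 to 4 decimal places.

0.6659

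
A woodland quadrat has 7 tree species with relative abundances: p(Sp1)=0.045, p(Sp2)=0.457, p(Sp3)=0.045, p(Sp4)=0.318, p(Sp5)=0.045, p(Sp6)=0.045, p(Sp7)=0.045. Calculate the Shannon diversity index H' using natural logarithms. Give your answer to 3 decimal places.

1.420

Each pᵢ ln pᵢ term (working shown to 5 dp, full precision carried): 0.045×(-3.10109)=-0.13955, 0.457×(-0.78307)=-0.35786, 0.045×(-3.10109)=-0.13955, 0.318×(-1.14570)=-0.36433, 0.045×(-3.10109)=-0.13955, 0.045×(-3.10109)=-0.13955, 0.045×(-3.10109)=-0.13955.
Sum = -1.41994, so H' = 1.420.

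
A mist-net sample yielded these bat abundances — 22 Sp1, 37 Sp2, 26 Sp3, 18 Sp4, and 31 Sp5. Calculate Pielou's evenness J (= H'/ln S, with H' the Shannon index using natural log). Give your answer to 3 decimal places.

0.981

Total N = 22+37+26+18+31 = 134, so the proportions are 0.16418, 0.27612, 0.19403, 0.13433, 0.23134 (working shown to 5 dp, full precision carried).
H' = −Σ pᵢ ln pᵢ = −((-0.29664) + (-0.35534) + (-0.31816) + (-0.26966) + (-0.33865)) = 1.57845.
With S = 5 species, ln S = 1.60944, so J = 1.57845/1.60944 = 0.98075, i.e. 0.981 to 3 decimal places.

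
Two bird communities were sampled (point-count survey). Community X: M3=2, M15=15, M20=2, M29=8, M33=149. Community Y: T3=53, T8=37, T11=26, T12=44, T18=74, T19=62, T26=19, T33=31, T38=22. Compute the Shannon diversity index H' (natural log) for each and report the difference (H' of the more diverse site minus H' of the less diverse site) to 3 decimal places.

Community X: N=176, proportions 0.01136, 0.08523, 0.01136, 0.04545, 0.84659, giving H' = 0.59312 (working shown to 5 dp, full precision carried).
Community Y: N=368, proportions 0.14402, 0.10054, 0.07065, 0.11957, 0.20109, 0.16848, 0.05163, 0.08424, 0.05978, giving H' = 2.10366.
Difference = |0.59312 − 2.10366| = 1.51054, i.e. 1.511 to 3 decimal places.

1.511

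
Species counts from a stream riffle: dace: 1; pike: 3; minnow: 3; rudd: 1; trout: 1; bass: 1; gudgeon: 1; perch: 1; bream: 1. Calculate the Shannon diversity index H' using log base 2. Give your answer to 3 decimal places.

2.969

Total N = 1+3+3+1+1+1+1+1+1 = 13, so the proportions are 0.07692, 0.23077, 0.23077, 0.07692, 0.07692, 0.07692, 0.07692, 0.07692, 0.07692 (working shown to 5 dp, full precision carried).
Each pᵢ log₂ pᵢ term: 0.07692×(-3.70044)=-0.28465, 0.23077×(-2.11548)=-0.48819, 0.23077×(-2.11548)=-0.48819, 0.07692×(-3.70044)=-0.28465, 0.07692×(-3.70044)=-0.28465, 0.07692×(-3.70044)=-0.28465, 0.07692×(-3.70044)=-0.28465, 0.07692×(-3.70044)=-0.28465, 0.07692×(-3.70044)=-0.28465.
Sum = -2.96892, so H' = 2.969.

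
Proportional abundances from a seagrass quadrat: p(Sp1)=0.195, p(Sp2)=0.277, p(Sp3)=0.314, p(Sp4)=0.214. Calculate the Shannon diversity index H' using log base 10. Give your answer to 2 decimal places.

0.59

Each pᵢ log₁₀ pᵢ term (working shown to 4 dp, full precision carried): 0.195×(-0.7100)=-0.1384, 0.277×(-0.5575)=-0.1544, 0.314×(-0.5031)=-0.1580, 0.214×(-0.6696)=-0.1433.
Sum = -0.5941, so H' = 0.59.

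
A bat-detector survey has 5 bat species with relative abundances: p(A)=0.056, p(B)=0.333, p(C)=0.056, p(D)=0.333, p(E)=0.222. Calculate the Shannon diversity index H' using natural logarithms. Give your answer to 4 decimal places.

1.3893

Each pᵢ ln pᵢ term (working shown to 6 dp, full precision carried): 0.056×(-2.882404)=-0.161415, 0.333×(-1.099613)=-0.366171, 0.056×(-2.882404)=-0.161415, 0.333×(-1.099613)=-0.366171, 0.222×(-1.505078)=-0.334127.
Sum = -1.389299, so H' = 1.3893.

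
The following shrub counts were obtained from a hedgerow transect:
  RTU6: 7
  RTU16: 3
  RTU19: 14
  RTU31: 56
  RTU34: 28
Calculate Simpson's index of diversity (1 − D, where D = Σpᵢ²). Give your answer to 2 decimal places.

Total N = 7+3+14+56+28 = 108, so the proportions are 0.0648, 0.0278, 0.1296, 0.5185, 0.2593 (working shown to 4 dp, full precision carried).
D = 0.0648² + 0.0278² + 0.1296² + 0.5185² + 0.2593² = 0.0042 + 0.0008 + 0.0168 + 0.2689 + 0.0672 = 0.3579.
So 1 − D = 0.6421, i.e. 0.64 to 2 decimal places.

0.64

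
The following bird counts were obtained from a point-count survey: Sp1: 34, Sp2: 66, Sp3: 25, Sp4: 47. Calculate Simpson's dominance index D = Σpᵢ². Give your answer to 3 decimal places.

Total N = 34+66+25+47 = 172, so the proportions are 0.19767, 0.38372, 0.14535, 0.27326 (working shown to 5 dp, full precision carried).
D = 0.19767² + 0.38372² + 0.14535² + 0.27326² = 0.03908 + 0.14724 + 0.02113 + 0.07467 = 0.28211.
To 3 decimal places, D = 0.282.

0.282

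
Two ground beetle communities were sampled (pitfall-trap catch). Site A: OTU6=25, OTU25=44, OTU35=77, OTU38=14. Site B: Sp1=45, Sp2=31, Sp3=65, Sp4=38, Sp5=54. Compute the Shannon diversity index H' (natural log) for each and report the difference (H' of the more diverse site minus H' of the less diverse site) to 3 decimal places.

Site A: N=160, proportions 0.15625, 0.275, 0.48125, 0.0875, giving H' = 1.210198 (working shown to 6 dp, full precision carried).
Site B: N=233, proportions 0.193133, 0.133047, 0.27897, 0.16309, 0.23176, giving H' = 1.576695.
Difference = |1.210198 − 1.576695| = 0.366497, i.e. 0.366 to 3 decimal places.

0.366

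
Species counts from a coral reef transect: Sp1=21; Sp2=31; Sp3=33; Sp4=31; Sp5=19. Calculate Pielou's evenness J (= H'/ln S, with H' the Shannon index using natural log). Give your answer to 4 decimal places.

Total N = 21+31+33+31+19 = 135, so the proportions are 0.155556, 0.22963, 0.244444, 0.22963, 0.140741 (working shown to 6 dp, full precision carried).
H' = −Σ pᵢ ln pᵢ = −((-0.289450) + (-0.337851) + (-0.344365) + (-0.337851) + (-0.275969)) = 1.585488.
With S = 5 species, ln S = 1.609438, so J = 1.585488/1.609438 = 0.985119, i.e. 0.9851 to 4 decimal places.

0.9851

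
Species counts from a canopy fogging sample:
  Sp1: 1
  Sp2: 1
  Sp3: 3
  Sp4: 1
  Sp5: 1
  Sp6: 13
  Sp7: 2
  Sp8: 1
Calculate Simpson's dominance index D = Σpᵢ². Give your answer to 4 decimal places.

0.3535

Total N = 1+1+3+1+1+13+2+1 = 23, so the proportions are 0.043478, 0.043478, 0.130435, 0.043478, 0.043478, 0.565217, 0.086957, 0.043478 (working shown to 6 dp, full precision carried).
D = 0.043478² + 0.043478² + 0.130435² + 0.043478² + 0.043478² + 0.565217² + 0.086957² + 0.043478² = 0.001890 + 0.001890 + 0.017013 + 0.001890 + 0.001890 + 0.319471 + 0.007561 + 0.001890 = 0.353497.
To 4 decimal places, D = 0.3535.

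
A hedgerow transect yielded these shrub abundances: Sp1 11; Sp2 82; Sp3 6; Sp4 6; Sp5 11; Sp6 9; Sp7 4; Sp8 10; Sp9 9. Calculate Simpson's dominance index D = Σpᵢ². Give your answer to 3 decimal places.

0.334

Total N = 11+82+6+6+11+9+4+10+9 = 148, so the proportions are 0.07432, 0.55405, 0.04054, 0.04054, 0.07432, 0.06081, 0.02703, 0.06757, 0.06081 (working shown to 5 dp, full precision carried).
D = 0.07432² + 0.55405² + 0.04054² + 0.04054² + 0.07432² + 0.06081² + 0.02703² + 0.06757² + 0.06081² = 0.00552 + 0.30698 + 0.00164 + 0.00164 + 0.00552 + 0.00370 + 0.00073 + 0.00457 + 0.00370 = 0.33400.
To 3 decimal places, D = 0.334.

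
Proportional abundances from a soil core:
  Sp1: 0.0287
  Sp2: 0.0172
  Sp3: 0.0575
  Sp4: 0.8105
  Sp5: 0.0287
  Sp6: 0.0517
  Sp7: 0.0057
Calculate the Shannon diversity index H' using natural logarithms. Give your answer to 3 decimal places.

0.791

Each pᵢ ln pᵢ term (working shown to 5 dp, full precision carried): 0.0287×(-3.55086)=-0.10191, 0.0172×(-4.06285)=-0.06988, 0.0575×(-2.85597)=-0.16422, 0.8105×(-0.21010)=-0.17029, 0.0287×(-3.55086)=-0.10191, 0.0517×(-2.96230)=-0.15315, 0.0057×(-5.16729)=-0.02945.
Sum = -0.79081, so H' = 0.791.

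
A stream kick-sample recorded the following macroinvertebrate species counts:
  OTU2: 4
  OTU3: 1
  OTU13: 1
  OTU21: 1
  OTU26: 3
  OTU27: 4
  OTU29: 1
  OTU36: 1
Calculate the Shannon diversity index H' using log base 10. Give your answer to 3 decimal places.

0.814

Total N = 4+1+1+1+3+4+1+1 = 16, so the proportions are 0.25, 0.0625, 0.0625, 0.0625, 0.1875, 0.25, 0.0625, 0.0625 (working shown to 5 dp, full precision carried).
Each pᵢ log₁₀ pᵢ term: 0.25×(-0.60206)=-0.15051, 0.0625×(-1.20412)=-0.07526, 0.0625×(-1.20412)=-0.07526, 0.0625×(-1.20412)=-0.07526, 0.1875×(-0.72700)=-0.13631, 0.25×(-0.60206)=-0.15051, 0.0625×(-1.20412)=-0.07526, 0.0625×(-1.20412)=-0.07526.
Sum = -0.81363, so H' = 0.814.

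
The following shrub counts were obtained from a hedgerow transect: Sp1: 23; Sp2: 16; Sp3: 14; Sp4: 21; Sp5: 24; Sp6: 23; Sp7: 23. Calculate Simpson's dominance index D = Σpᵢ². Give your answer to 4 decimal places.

0.1474

Total N = 23+16+14+21+24+23+23 = 144, so the proportions are 0.159722, 0.111111, 0.097222, 0.145833, 0.166667, 0.159722, 0.159722 (working shown to 6 dp, full precision carried).
D = 0.159722² + 0.111111² + 0.097222² + 0.145833² + 0.166667² + 0.159722² + 0.159722² = 0.025511 + 0.012346 + 0.009452 + 0.021267 + 0.027778 + 0.025511 + 0.025511 = 0.147377.
To 4 decimal places, D = 0.1474.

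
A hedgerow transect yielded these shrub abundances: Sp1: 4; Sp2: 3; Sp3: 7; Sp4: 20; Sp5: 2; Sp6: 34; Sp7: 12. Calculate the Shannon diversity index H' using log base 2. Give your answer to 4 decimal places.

Total N = 4+3+7+20+2+34+12 = 82, so the proportions are 0.04878, 0.036585, 0.085366, 0.243902, 0.02439, 0.414634, 0.146341 (working shown to 6 dp, full precision carried).
Each pᵢ log₂ pᵢ term: 0.04878×(-4.357552)=-0.212564, 0.036585×(-4.772590)=-0.174607, 0.085366×(-3.550197)=-0.303066, 0.243902×(-2.035624)=-0.496494, 0.02439×(-5.357552)=-0.130672, 0.414634×(-1.270089)=-0.526622, 0.146341×(-2.772590)=-0.405745.
Sum = -2.249769, so H' = 2.2498.

2.2498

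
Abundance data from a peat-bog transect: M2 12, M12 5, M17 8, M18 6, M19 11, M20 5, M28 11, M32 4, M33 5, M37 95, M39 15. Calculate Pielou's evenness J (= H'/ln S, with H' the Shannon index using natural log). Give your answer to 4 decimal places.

Total N = 12+5+8+6+11+5+11+4+5+95+15 = 177, so the proportions are 0.067797, 0.028249, 0.045198, 0.033898, 0.062147, 0.028249, 0.062147, 0.022599, 0.028249, 0.536723, 0.084746 (working shown to 6 dp, full precision carried).
H' = −Σ pᵢ ln pᵢ = −((-0.182457) + (-0.100755) + (-0.139964) + (-0.114725) + (-0.172660) + (-0.100755) + (-0.172660) + (-0.085646) + (-0.100755) + (-0.333988) + (-0.209161)) = 1.713526.
With S = 11 species, ln S = 2.397895, so J = 1.713526/2.397895 = 0.714596, i.e. 0.7146 to 4 decimal places.

0.7146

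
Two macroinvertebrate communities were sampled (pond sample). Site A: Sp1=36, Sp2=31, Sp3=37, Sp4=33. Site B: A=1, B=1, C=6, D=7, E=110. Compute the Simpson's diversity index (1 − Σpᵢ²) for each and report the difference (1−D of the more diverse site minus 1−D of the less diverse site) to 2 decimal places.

Site A: N=137, proportions 0.2628, 0.2263, 0.2701, 0.2409, giving 1−D = 0.7488 (working shown to 4 dp, full precision carried).
Site B: N=125, proportions 0.008, 0.008, 0.048, 0.056, 0.88, giving 1−D = 0.2200.
Difference = |0.7488 − 0.2200| = 0.5288, i.e. 0.53 to 2 decimal places.

0.53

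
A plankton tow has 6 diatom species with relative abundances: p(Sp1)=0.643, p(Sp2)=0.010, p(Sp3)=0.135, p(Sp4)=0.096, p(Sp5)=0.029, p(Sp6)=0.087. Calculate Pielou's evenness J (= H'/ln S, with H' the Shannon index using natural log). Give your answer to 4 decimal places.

H' = −Σ pᵢ ln pᵢ = −((-0.283956) + (-0.046052) + (-0.270335) + (-0.224967) + (-0.102673) + (-0.212441)) = 1.140423 (working shown to 6 dp, full precision carried).
With S = 6 species, ln S = 1.791759, so J = 1.140423/1.791759 = 0.636482, i.e. 0.6365 to 4 decimal places.

0.6365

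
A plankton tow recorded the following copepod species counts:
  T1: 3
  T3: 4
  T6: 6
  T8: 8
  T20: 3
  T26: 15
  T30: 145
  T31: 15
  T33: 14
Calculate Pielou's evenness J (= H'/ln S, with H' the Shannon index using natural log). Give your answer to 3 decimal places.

0.561

Total N = 3+4+6+8+3+15+145+15+14 = 213, so the proportions are 0.01408, 0.01878, 0.02817, 0.03756, 0.01408, 0.07042, 0.68075, 0.07042, 0.06573 (working shown to 5 dp, full precision carried).
H' = −Σ pᵢ ln pᵢ = −((-0.06004) + (-0.07465) + (-0.10055) + (-0.12326) + (-0.06004) + (-0.18685) + (-0.26179) + (-0.18685) + (-0.17893)) = 1.23295.
With S = 9 species, ln S = 2.19722, so J = 1.23295/2.19722 = 0.56114, i.e. 0.561 to 3 decimal places.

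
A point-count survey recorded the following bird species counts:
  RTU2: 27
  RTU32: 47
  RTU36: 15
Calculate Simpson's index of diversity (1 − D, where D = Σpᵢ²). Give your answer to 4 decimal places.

0.6007

Total N = 27+47+15 = 89, so the proportions are 0.303371, 0.52809, 0.168539 (working shown to 6 dp, full precision carried).
D = 0.303371² + 0.52809² + 0.168539² = 0.092034 + 0.278879 + 0.028406 = 0.399318.
So 1 − D = 0.600682, i.e. 0.6007 to 4 decimal places.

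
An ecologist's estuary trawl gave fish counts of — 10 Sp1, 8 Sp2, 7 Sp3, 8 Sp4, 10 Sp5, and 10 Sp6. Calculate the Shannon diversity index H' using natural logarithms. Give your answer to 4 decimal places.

1.7822

Total N = 10+8+7+8+10+10 = 53, so the proportions are 0.188679, 0.150943, 0.132075, 0.150943, 0.188679, 0.188679 (working shown to 6 dp, full precision carried).
Each pᵢ ln pᵢ term: 0.188679×(-1.667707)=-0.314662, 0.150943×(-1.890850)=-0.285411, 0.132075×(-2.024382)=-0.267371, 0.150943×(-1.890850)=-0.285411, 0.188679×(-1.667707)=-0.314662, 0.188679×(-1.667707)=-0.314662.
Sum = -1.782179, so H' = 1.7822.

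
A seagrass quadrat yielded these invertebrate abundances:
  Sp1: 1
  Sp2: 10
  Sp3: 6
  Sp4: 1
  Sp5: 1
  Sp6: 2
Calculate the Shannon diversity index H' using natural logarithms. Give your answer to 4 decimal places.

1.3701

Total N = 1+10+6+1+1+2 = 21, so the proportions are 0.047619, 0.47619, 0.285714, 0.047619, 0.047619, 0.095238 (working shown to 6 dp, full precision carried).
Each pᵢ ln pᵢ term: 0.047619×(-3.044522)=-0.144977, 0.47619×(-0.741937)=-0.353303, 0.285714×(-1.252763)=-0.357932, 0.047619×(-3.044522)=-0.144977, 0.047619×(-3.044522)=-0.144977, 0.095238×(-2.351375)=-0.223941.
Sum = -1.370108, so H' = 1.3701.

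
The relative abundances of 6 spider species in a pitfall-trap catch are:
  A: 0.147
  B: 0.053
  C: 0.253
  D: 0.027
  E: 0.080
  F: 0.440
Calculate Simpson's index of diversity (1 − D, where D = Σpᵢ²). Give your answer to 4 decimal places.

D = 0.147² + 0.053² + 0.253² + 0.027² + 0.08² + 0.44² = 0.021609 + 0.002809 + 0.064009 + 0.000729 + 0.006400 + 0.193600 = 0.289156 (working shown to 6 dp, full precision carried).
So 1 − D = 0.710844, i.e. 0.7108 to 4 decimal places.

0.7108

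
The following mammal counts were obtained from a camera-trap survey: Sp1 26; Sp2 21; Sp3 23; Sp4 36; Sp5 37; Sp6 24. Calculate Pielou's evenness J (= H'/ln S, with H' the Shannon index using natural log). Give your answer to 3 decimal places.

0.986

Total N = 26+21+23+36+37+24 = 167, so the proportions are 0.15569, 0.12575, 0.13772, 0.21557, 0.22156, 0.14371 (working shown to 5 dp, full precision carried).
H' = −Σ pᵢ ln pᵢ = −((-0.28956) + (-0.26074) + (-0.27304) + (-0.33079) + (-0.33390) + (-0.27879)) = 1.76682.
With S = 6 species, ln S = 1.79176, so J = 1.76682/1.79176 = 0.98608, i.e. 0.986 to 3 decimal places.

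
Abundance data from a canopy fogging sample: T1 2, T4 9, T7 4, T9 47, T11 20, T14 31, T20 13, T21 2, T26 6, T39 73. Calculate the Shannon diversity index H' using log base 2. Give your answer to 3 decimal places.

2.587

Total N = 2+9+4+47+20+31+13+2+6+73 = 207, so the proportions are 0.00966, 0.04348, 0.01932, 0.22705, 0.09662, 0.14976, 0.0628, 0.00966, 0.02899, 0.35266 (working shown to 5 dp, full precision carried).
Each pᵢ log₂ pᵢ term: 0.00966×(-6.69349)=-0.06467, 0.04348×(-4.52356)=-0.19668, 0.01932×(-5.69349)=-0.11002, 0.22705×(-2.13890)=-0.48564, 0.09662×(-3.37156)=-0.32575, 0.14976×(-2.73929)=-0.41023, 0.0628×(-3.99305)=-0.25077, 0.00966×(-6.69349)=-0.06467, 0.02899×(-5.10852)=-0.14807, 0.35266×(-1.50366)=-0.53028.
Sum = -2.58679, so H' = 2.587.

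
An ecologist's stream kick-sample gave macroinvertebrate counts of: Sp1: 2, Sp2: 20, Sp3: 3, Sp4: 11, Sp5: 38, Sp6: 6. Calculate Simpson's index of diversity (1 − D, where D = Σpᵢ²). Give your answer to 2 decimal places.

Total N = 2+20+3+11+38+6 = 80, so the proportions are 0.025, 0.25, 0.0375, 0.1375, 0.475, 0.075 (working shown to 4 dp, full precision carried).
D = 0.025² + 0.25² + 0.0375² + 0.1375² + 0.475² + 0.075² = 0.0006 + 0.0625 + 0.0014 + 0.0189 + 0.2256 + 0.0056 = 0.3147.
So 1 − D = 0.6853, i.e. 0.69 to 2 decimal places.

0.69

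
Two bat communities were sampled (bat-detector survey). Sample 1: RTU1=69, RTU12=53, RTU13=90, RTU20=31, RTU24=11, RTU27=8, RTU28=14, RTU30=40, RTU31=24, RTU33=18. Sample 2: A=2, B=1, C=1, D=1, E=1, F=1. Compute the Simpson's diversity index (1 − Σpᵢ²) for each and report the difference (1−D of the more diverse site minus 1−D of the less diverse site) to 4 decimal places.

0.0314

Sample 1: N=358, proportions 0.192737, 0.148045, 0.251397, 0.086592, 0.030726, 0.022346, 0.039106, 0.111732, 0.067039, 0.050279, giving 1−D = 0.847758 (working shown to 6 dp, full precision carried).
Sample 2: N=7, proportions 0.285714, 0.142857, 0.142857, 0.142857, 0.142857, 0.142857, giving 1−D = 0.816327.
Difference = |0.847758 − 0.816327| = 0.031431, i.e. 0.0314 to 4 decimal places.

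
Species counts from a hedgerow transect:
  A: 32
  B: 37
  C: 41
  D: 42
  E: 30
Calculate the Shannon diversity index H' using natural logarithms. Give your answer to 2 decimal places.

Total N = 32+37+41+42+30 = 182, so the proportions are 0.1758, 0.2033, 0.2253, 0.2308, 0.1648 (working shown to 4 dp, full precision carried).
Each pᵢ ln pᵢ term: 0.1758×(-1.7383)=-0.3056, 0.2033×(-1.5931)=-0.3239, 0.2253×(-1.4904)=-0.3358, 0.2308×(-1.4663)=-0.3384, 0.1648×(-1.8028)=-0.2972.
Sum = -1.6008, so H' = 1.60.

1.60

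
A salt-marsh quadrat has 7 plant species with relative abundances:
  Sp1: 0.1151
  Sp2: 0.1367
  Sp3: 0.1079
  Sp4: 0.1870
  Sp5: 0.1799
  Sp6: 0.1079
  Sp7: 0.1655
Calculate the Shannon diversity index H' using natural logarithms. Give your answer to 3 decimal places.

Each pᵢ ln pᵢ term (working shown to 5 dp, full precision carried): 0.1151×(-2.16195)=-0.24884, 0.1367×(-1.98997)=-0.27203, 0.1079×(-2.22655)=-0.24024, 0.187×(-1.67665)=-0.31353, 0.1799×(-1.71535)=-0.30859, 0.1079×(-2.22655)=-0.24024, 0.1655×(-1.79878)=-0.29770.
Sum = -1.92118, so H' = 1.921.

1.921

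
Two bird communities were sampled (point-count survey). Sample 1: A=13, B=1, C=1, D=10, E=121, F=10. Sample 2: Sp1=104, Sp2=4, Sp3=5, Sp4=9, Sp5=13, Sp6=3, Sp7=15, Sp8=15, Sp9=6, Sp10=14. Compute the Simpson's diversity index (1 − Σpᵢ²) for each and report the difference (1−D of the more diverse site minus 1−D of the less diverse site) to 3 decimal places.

Sample 1: N=156, proportions 0.08333, 0.00641, 0.00641, 0.0641, 0.77564, 0.0641, giving 1−D = 0.38314 (working shown to 5 dp, full precision carried).
Sample 2: N=188, proportions 0.55319, 0.02128, 0.0266, 0.04787, 0.06915, 0.01596, 0.07979, 0.07979, 0.03191, 0.07447, giving 1−D = 0.66620.
Difference = |0.38314 − 0.66620| = 0.28306, i.e. 0.283 to 3 decimal places.

0.283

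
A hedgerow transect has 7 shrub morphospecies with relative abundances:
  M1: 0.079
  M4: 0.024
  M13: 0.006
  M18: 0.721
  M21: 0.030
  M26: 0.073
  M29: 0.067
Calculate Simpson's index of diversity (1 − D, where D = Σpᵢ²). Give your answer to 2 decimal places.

0.46

D = 0.079² + 0.024² + 0.006² + 0.721² + 0.03² + 0.073² + 0.067² = 0.0062 + 0.0006 + 0.0000 + 0.5198 + 0.0009 + 0.0053 + 0.0045 = 0.5374 (working shown to 4 dp, full precision carried).
So 1 − D = 0.4626, i.e. 0.46 to 2 decimal places.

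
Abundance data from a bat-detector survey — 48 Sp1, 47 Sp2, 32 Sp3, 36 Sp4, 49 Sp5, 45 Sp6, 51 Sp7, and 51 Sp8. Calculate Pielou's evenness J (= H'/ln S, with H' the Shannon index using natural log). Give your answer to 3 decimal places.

0.994

Total N = 48+47+32+36+49+45+51+51 = 359, so the proportions are 0.1337, 0.13092, 0.08914, 0.10028, 0.13649, 0.12535, 0.14206, 0.14206 (working shown to 5 dp, full precision carried).
H' = −Σ pᵢ ln pᵢ = −((-0.26903) + (-0.26618) + (-0.21550) + (-0.23062) + (-0.27182) + (-0.26031) + (-0.27723) + (-0.27723)) = 2.06792.
With S = 8 species, ln S = 2.07944, so J = 2.06792/2.07944 = 0.99446, i.e. 0.994 to 3 decimal places.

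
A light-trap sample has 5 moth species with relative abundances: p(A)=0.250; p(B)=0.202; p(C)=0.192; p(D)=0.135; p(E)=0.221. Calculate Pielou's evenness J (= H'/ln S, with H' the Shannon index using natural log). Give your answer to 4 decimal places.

0.9882

H' = −Σ pᵢ ln pᵢ = −((-0.346574) + (-0.323096) + (-0.316850) + (-0.270335) + (-0.333620)) = 1.590475 (working shown to 6 dp, full precision carried).
With S = 5 species, ln S = 1.609438, so J = 1.590475/1.609438 = 0.988218, i.e. 0.9882 to 4 decimal places.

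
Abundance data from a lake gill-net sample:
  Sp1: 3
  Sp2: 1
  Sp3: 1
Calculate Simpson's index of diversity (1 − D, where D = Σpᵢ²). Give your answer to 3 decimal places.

0.560

Total N = 3+1+1 = 5, so the proportions are 0.6, 0.2, 0.2 (working shown to 5 dp, full precision carried).
D = 0.6² + 0.2² + 0.2² = 0.36000 + 0.04000 + 0.04000 = 0.44000.
So 1 − D = 0.56000, i.e. 0.560 to 3 decimal places.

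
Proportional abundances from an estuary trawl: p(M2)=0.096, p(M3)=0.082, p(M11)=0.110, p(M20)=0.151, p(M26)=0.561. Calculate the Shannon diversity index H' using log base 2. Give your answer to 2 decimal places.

Each pᵢ log₂ pᵢ term (working shown to 4 dp, full precision carried): 0.096×(-3.3808)=-0.3246, 0.082×(-3.6082)=-0.2959, 0.11×(-3.1844)=-0.3503, 0.151×(-2.7274)=-0.4118, 0.561×(-0.8339)=-0.4678.
Sum = -1.8504, so H' = 1.85.

1.85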